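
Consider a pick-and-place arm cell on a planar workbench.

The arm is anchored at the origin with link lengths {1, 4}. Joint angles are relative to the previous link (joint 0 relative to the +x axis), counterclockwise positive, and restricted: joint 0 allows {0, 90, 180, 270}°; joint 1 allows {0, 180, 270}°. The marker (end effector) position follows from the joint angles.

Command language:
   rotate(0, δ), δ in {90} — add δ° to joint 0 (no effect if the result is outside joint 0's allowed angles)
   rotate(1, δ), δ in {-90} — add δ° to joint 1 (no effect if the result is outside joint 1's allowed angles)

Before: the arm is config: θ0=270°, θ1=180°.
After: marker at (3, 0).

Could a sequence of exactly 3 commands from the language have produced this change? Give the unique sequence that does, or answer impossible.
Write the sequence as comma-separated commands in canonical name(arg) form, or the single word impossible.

begin: config: θ0=270°, θ1=180°
t=1 rotate(0, 90) ⇒ config: θ0=0°, θ1=180°
t=2 rotate(0, 90) ⇒ config: θ0=90°, θ1=180°
t=3 rotate(0, 90) ⇒ config: θ0=180°, θ1=180°
all 8 alternatives checked — unique.

rotate(0, 90), rotate(0, 90), rotate(0, 90)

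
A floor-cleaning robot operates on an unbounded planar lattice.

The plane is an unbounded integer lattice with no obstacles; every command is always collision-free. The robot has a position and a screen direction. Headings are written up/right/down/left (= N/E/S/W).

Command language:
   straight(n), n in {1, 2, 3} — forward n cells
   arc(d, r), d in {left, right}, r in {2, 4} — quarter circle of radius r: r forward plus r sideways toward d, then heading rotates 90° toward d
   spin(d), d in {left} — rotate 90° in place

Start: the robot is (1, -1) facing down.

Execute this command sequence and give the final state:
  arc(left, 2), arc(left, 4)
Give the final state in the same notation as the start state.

start: (1, -1) facing down
[1] after arc(left, 2): (3, -3) facing right
[2] after arc(left, 4): (7, 1) facing up

(7, 1) facing up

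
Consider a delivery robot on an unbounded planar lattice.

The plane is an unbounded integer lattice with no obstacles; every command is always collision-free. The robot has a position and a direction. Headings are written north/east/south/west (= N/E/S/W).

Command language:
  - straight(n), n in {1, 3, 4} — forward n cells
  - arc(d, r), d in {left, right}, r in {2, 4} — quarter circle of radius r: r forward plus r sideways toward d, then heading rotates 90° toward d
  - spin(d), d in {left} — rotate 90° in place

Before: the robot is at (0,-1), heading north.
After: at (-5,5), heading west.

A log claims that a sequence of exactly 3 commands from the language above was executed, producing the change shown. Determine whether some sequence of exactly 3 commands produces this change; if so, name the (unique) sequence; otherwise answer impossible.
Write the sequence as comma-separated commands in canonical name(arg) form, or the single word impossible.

key: cell and facing (now W) both changed — the 3 commands mix motion and turning
start: at (0,-1), heading north
t=1 straight(4) ⇒ at (0,3), heading north
t=2 arc(left, 2) ⇒ at (-2,5), heading west
t=3 straight(3) ⇒ at (-5,5), heading west
no rival 3-sequence matches.

straight(4), arc(left, 2), straight(3)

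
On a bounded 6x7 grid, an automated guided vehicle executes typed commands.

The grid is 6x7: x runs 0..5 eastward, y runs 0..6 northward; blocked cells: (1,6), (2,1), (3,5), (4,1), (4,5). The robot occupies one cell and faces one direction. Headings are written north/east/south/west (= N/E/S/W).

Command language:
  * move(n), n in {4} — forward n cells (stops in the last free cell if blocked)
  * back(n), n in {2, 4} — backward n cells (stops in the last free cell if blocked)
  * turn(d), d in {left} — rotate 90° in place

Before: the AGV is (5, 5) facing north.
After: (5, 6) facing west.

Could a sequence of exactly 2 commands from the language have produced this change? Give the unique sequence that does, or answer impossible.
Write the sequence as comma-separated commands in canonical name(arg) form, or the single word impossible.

move(4), turn(left)

key: cell and facing (now W) both changed — the 2 commands mix motion and turning
begin: (5, 5) facing north
t=1 move(4) ⇒ (5, 6) facing north
t=2 turn(left) ⇒ (5, 6) facing west
no rival 2-sequence matches.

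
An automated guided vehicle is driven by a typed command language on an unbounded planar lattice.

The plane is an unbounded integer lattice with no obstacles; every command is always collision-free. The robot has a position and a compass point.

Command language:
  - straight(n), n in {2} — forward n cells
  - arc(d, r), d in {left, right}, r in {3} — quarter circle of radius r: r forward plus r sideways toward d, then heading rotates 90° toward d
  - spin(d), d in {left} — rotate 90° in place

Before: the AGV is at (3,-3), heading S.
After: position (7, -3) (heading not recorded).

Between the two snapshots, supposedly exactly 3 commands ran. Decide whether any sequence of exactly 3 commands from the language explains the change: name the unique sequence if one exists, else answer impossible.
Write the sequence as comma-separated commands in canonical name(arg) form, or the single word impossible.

spin(left), straight(2), straight(2)

key: running straight(2) before spin(left) would end elsewhere — order is forced
start: at (3,-3), heading S
step 1 (spin(left)): at (3,-3), heading E
step 2 (straight(2)): at (5,-3), heading E
step 3 (straight(2)): at (7,-3), heading E
uniquely the one of 64 3-step routes that fits.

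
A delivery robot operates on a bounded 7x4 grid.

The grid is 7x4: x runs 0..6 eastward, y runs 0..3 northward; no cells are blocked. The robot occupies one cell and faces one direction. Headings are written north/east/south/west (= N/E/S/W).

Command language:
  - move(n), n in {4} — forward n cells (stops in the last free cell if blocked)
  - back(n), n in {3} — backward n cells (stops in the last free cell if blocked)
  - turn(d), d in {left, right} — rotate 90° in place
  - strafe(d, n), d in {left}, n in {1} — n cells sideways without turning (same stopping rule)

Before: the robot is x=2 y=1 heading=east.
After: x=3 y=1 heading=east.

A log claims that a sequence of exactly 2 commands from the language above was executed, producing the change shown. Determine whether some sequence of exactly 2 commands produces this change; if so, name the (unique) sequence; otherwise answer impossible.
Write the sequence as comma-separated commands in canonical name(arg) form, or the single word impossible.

key: order matters: swapping move(4) and back(3) lands elsewhere
t0: x=2 y=1 heading=east
1. move(4) → x=6 y=1 heading=east
2. back(3) → x=3 y=1 heading=east
all 25 alternatives checked — unique.

move(4), back(3)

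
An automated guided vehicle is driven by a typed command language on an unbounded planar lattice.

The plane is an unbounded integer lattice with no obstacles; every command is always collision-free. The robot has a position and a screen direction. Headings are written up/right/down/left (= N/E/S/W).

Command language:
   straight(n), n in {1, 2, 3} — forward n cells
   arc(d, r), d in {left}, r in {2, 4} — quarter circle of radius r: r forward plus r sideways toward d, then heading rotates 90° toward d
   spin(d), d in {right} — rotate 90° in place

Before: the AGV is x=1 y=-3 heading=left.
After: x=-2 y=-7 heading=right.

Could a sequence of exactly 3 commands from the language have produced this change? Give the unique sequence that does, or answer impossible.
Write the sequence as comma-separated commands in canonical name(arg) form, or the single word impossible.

key: order matters: swapping straight(3) and arc(left, 2) lands elsewhere
from: x=1 y=-3 heading=left
1. straight(3) → x=-2 y=-3 heading=left
2. arc(left, 2) → x=-4 y=-5 heading=down
3. arc(left, 2) → x=-2 y=-7 heading=right
all 216 alternatives checked — unique.

straight(3), arc(left, 2), arc(left, 2)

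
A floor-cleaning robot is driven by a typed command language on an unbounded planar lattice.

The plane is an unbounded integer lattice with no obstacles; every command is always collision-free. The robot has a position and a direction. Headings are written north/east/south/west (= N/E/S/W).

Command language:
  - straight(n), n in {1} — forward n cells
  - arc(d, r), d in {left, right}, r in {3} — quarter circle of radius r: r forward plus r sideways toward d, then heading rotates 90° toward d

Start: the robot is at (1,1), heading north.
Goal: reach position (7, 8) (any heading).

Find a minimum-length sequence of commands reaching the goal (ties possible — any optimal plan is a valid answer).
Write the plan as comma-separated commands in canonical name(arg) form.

from: at (1,1), heading north
[1] after straight(1): at (1,2), heading north
[2] after arc(right, 3): at (4,5), heading east
[3] after arc(left, 3): at (7,8), heading north
minimal: 3 command(s), checked below 3.

straight(1), arc(right, 3), arc(left, 3)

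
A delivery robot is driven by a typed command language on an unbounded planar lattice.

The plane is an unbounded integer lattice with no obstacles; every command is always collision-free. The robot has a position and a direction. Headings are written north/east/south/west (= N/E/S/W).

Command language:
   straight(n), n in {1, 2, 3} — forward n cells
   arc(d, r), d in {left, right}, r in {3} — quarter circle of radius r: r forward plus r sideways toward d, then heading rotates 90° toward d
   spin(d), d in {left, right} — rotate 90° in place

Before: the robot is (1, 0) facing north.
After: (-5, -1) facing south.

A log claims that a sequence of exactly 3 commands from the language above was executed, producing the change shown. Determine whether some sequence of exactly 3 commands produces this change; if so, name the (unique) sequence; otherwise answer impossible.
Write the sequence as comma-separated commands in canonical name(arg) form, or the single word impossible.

key: running straight(1) before arc(left, 3) would end elsewhere — order is forced
from: (1, 0) facing north
t=1 arc(left, 3) ⇒ (-2, 3) facing west
t=2 arc(left, 3) ⇒ (-5, 0) facing south
t=3 straight(1) ⇒ (-5, -1) facing south
uniquely the one of 343 3-step routes that fits.

arc(left, 3), arc(left, 3), straight(1)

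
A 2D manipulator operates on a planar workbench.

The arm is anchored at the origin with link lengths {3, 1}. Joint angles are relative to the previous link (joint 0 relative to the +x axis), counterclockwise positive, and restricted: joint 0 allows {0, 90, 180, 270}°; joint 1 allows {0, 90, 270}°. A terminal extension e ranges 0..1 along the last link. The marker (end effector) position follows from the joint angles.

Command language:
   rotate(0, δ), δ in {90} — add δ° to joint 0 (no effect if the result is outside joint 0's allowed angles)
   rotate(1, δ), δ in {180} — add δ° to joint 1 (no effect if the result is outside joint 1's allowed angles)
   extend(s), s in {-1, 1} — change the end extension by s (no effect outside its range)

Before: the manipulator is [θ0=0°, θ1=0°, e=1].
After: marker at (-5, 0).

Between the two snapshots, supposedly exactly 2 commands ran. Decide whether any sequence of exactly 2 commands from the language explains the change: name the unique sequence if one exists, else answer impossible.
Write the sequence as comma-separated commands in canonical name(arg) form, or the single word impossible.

t0: [θ0=0°, θ1=0°, e=1]
1. rotate(0, 90) → [θ0=90°, θ1=0°, e=1]
2. rotate(0, 90) → [θ0=180°, θ1=0°, e=1]
all 16 alternatives checked — unique.

rotate(0, 90), rotate(0, 90)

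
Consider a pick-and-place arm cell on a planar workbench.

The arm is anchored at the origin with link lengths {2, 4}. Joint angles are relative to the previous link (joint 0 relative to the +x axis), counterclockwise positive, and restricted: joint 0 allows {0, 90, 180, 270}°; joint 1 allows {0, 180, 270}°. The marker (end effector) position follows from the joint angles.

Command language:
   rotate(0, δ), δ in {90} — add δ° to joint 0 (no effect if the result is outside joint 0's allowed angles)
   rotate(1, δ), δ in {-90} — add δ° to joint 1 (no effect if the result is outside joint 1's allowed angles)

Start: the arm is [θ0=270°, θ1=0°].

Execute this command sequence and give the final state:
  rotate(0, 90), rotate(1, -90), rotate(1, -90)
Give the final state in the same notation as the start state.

[θ0=0°, θ1=180°]

start: [θ0=270°, θ1=0°]
step 1 (rotate(0, 90)): [θ0=0°, θ1=0°]
step 2 (rotate(1, -90)): [θ0=0°, θ1=270°]
step 3 (rotate(1, -90)): [θ0=0°, θ1=180°]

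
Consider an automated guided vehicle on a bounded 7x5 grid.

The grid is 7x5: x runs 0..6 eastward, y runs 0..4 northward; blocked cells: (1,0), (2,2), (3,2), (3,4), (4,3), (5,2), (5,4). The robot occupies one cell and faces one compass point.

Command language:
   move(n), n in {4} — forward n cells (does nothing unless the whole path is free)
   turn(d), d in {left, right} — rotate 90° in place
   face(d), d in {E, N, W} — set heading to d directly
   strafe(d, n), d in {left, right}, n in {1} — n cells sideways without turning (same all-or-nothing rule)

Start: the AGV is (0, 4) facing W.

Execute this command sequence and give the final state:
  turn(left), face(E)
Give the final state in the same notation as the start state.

(0, 4) facing E

initial: (0, 4) facing W
[1] after turn(left): (0, 4) facing S
[2] after face(E): (0, 4) facing E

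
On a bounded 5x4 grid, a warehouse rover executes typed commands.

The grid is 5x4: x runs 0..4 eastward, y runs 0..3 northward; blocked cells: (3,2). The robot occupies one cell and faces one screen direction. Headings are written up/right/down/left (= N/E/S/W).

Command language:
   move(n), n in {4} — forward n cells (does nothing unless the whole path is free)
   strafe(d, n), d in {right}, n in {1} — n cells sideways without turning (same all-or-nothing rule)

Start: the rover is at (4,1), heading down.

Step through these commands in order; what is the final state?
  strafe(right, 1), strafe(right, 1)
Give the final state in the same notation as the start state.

at (2,1), heading down

t0: at (4,1), heading down
1. strafe(right, 1) → at (3,1), heading down
2. strafe(right, 1) → at (2,1), heading down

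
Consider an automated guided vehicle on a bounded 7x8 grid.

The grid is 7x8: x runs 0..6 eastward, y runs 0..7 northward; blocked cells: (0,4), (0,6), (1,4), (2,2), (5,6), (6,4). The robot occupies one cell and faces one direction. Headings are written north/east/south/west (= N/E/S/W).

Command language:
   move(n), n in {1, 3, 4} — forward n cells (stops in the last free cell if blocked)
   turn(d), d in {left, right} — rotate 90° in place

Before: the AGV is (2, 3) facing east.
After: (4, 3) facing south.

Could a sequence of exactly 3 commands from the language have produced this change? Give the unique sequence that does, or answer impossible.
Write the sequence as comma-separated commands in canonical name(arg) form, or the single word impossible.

key: position moved to (4,3) AND the heading swung to S — translation plus rotation needed
from: (2, 3) facing east
1. move(1) → (3, 3) facing east
2. move(1) → (4, 3) facing east
3. turn(right) → (4, 3) facing south
uniquely the one of 125 3-step routes that fits.

move(1), move(1), turn(right)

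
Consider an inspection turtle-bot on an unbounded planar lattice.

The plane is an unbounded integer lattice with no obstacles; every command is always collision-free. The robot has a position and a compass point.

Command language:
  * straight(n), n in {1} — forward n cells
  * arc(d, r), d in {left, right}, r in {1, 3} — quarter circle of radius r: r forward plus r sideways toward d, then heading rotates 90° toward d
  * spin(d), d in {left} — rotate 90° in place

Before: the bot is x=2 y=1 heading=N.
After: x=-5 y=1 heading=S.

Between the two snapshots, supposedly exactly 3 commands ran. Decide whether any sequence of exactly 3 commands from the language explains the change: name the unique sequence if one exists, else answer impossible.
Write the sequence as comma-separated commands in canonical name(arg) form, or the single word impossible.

arc(left, 3), straight(1), arc(left, 3)

key: position moved to (-5,1) AND the heading swung to S — translation plus rotation needed
start: x=2 y=1 heading=N
[1] after arc(left, 3): x=-1 y=4 heading=W
[2] after straight(1): x=-2 y=4 heading=W
[3] after arc(left, 3): x=-5 y=1 heading=S
all 216 alternatives checked — unique.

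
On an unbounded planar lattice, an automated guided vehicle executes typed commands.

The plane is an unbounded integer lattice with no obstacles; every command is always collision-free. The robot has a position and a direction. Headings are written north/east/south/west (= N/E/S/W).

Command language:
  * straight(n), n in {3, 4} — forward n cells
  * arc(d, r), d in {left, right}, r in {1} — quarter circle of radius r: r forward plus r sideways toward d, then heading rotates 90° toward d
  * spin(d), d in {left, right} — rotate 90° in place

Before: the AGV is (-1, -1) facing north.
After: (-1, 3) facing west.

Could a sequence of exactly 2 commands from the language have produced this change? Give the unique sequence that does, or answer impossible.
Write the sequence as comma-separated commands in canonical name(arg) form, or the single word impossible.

straight(4), spin(left)

key: cell and facing (now W) both changed — the 2 commands mix motion and turning
start: (-1, -1) facing north
1. straight(4) → (-1, 3) facing north
2. spin(left) → (-1, 3) facing west
all 36 alternatives checked — unique.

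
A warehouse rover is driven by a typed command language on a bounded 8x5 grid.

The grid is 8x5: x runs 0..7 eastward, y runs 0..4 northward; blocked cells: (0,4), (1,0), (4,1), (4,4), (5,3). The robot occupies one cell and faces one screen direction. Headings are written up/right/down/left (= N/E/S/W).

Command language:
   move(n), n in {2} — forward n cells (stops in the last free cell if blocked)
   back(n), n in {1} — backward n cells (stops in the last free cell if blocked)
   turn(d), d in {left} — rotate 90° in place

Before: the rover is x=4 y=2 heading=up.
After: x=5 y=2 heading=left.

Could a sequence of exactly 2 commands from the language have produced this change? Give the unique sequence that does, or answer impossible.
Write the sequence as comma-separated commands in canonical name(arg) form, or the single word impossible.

key: position moved to (5,2) AND the heading swung to W — translation plus rotation needed
t0: x=4 y=2 heading=up
1. turn(left) → x=4 y=2 heading=left
2. back(1) → x=5 y=2 heading=left
no rival 2-sequence matches.

turn(left), back(1)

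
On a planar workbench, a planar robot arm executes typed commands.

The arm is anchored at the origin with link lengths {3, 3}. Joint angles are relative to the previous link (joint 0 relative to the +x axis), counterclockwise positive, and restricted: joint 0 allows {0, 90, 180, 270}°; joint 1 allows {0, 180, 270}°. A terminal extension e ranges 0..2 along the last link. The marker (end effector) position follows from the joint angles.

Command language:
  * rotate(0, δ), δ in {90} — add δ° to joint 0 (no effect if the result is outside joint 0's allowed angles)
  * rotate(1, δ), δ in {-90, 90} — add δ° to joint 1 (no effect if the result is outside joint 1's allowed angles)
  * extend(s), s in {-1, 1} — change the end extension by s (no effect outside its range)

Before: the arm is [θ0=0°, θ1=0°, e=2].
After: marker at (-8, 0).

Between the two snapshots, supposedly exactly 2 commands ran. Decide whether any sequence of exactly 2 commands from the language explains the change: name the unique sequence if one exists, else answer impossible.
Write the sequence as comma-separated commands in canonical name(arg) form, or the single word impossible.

rotate(0, 90), rotate(0, 90)

start: [θ0=0°, θ1=0°, e=2]
[1] after rotate(0, 90): [θ0=90°, θ1=0°, e=2]
[2] after rotate(0, 90): [θ0=180°, θ1=0°, e=2]
no rival 2-sequence matches.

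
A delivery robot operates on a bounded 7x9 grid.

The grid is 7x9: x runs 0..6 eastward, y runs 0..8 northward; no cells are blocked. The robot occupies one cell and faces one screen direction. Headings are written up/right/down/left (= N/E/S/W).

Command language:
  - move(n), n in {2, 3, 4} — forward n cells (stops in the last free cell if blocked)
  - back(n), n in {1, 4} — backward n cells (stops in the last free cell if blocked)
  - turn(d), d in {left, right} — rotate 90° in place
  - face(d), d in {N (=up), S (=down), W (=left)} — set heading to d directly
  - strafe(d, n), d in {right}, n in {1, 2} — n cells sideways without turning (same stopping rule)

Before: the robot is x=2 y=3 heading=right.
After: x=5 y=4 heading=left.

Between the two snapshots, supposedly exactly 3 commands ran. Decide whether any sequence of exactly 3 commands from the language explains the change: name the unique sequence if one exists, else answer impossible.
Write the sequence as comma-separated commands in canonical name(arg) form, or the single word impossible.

key: order matters: swapping move(3) and strafe(right, 1) lands elsewhere
from: x=2 y=3 heading=right
1. move(3) → x=5 y=3 heading=right
2. face(W) → x=5 y=3 heading=left
3. strafe(right, 1) → x=5 y=4 heading=left
no rival 3-sequence matches.

move(3), face(W), strafe(right, 1)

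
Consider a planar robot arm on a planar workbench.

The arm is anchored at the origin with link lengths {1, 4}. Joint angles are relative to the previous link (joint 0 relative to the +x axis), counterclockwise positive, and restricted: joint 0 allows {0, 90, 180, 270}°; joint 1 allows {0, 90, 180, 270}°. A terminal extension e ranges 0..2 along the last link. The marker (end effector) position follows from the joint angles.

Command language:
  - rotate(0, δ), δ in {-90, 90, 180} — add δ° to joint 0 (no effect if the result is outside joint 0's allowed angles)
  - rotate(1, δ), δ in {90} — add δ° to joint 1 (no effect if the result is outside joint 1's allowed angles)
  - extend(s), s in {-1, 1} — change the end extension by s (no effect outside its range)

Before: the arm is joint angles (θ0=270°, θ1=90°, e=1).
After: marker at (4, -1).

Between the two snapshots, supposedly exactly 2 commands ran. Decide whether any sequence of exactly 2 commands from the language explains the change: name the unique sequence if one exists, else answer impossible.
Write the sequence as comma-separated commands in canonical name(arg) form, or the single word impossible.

start: joint angles (θ0=270°, θ1=90°, e=1)
step 1 (extend(-1)): joint angles (θ0=270°, θ1=90°, e=0)
step 2 (extend(-1)): joint angles (θ0=270°, θ1=90°, e=0)
all 36 alternatives checked — unique.

extend(-1), extend(-1)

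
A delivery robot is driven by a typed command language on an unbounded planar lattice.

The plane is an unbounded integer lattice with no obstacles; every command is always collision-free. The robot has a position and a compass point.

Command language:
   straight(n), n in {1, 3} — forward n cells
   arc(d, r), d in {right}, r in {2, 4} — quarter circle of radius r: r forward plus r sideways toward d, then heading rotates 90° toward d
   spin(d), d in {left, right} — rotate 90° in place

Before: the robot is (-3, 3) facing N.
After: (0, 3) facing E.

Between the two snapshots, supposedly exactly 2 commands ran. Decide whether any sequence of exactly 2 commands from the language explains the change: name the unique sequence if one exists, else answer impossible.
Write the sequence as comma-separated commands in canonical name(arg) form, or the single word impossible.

spin(right), straight(3)

key: order matters: swapping spin(right) and straight(3) lands elsewhere
t0: (-3, 3) facing N
t=1 spin(right) ⇒ (-3, 3) facing E
t=2 straight(3) ⇒ (0, 3) facing E
uniquely the one of 36 2-step routes that fits.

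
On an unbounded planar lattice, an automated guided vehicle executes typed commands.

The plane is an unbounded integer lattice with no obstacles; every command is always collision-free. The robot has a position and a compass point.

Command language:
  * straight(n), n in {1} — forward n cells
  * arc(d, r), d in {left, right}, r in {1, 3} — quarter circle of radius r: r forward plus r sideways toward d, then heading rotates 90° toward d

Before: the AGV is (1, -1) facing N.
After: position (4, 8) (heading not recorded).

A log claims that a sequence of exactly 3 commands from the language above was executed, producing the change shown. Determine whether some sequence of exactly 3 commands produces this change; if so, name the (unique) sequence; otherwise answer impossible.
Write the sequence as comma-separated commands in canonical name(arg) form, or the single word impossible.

key: running arc(left, 3) before arc(right, 3) would end elsewhere — order is forced
from: (1, -1) facing N
step 1 (arc(right, 3)): (4, 2) facing E
step 2 (arc(left, 3)): (7, 5) facing N
step 3 (arc(left, 3)): (4, 8) facing W
uniquely the one of 125 3-step routes that fits.

arc(right, 3), arc(left, 3), arc(left, 3)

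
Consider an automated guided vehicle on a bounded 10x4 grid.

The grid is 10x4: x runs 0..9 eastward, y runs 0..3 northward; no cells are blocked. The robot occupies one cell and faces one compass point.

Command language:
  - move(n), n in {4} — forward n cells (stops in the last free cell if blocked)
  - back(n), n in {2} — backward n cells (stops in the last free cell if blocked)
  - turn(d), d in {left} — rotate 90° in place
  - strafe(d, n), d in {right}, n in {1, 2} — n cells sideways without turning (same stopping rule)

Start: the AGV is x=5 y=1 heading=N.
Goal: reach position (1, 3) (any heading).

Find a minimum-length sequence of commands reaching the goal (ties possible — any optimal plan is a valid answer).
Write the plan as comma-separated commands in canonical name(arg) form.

move(4), turn(left), move(4)

begin: x=5 y=1 heading=N
t=1 move(4) ⇒ x=5 y=3 heading=N
t=2 turn(left) ⇒ x=5 y=3 heading=W
t=3 move(4) ⇒ x=1 y=3 heading=W
minimal: 3 command(s), checked below 3.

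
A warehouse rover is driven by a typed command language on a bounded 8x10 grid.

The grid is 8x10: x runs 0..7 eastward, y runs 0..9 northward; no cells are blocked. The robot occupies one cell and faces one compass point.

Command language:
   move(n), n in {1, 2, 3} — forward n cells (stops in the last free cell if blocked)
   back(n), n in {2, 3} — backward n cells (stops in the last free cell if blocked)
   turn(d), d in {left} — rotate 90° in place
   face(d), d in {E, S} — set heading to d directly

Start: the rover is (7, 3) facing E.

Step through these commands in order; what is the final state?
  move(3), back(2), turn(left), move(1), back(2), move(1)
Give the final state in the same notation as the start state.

(5, 3) facing N

from: (7, 3) facing E
t=1 move(3) ⇒ (7, 3) facing E
t=2 back(2) ⇒ (5, 3) facing E
t=3 turn(left) ⇒ (5, 3) facing N
t=4 move(1) ⇒ (5, 4) facing N
t=5 back(2) ⇒ (5, 2) facing N
t=6 move(1) ⇒ (5, 3) facing N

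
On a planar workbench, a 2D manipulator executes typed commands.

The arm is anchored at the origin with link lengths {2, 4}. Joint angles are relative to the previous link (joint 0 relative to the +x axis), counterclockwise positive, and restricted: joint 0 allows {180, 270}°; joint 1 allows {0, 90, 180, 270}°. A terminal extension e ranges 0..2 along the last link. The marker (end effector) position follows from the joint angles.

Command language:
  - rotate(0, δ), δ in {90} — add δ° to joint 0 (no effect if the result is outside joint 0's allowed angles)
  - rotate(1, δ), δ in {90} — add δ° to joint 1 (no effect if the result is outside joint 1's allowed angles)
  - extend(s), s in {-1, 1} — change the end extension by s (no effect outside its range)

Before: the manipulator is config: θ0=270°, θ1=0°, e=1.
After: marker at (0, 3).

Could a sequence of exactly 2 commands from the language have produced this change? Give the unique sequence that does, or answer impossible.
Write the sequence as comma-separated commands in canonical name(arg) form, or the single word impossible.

t0: config: θ0=270°, θ1=0°, e=1
[1] after rotate(1, 90): config: θ0=270°, θ1=90°, e=1
[2] after rotate(1, 90): config: θ0=270°, θ1=180°, e=1
uniquely the one of 16 2-step routes that fits.

rotate(1, 90), rotate(1, 90)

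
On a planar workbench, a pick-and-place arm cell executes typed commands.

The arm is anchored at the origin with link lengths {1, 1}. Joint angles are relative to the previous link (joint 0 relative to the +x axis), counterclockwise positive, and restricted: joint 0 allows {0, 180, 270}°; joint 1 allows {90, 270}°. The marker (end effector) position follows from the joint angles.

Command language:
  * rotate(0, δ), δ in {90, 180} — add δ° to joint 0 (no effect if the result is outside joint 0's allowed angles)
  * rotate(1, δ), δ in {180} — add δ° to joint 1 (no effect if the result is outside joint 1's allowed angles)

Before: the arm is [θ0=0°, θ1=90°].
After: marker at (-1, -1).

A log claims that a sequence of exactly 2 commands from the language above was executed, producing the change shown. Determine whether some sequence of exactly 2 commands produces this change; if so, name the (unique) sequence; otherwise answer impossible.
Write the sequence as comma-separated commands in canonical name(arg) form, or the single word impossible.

key: running rotate(0, 180) before rotate(0, 90) would end elsewhere — order is forced
begin: [θ0=0°, θ1=90°]
[1] after rotate(0, 90): [θ0=0°, θ1=90°]
[2] after rotate(0, 180): [θ0=180°, θ1=90°]
no rival 2-sequence matches.

rotate(0, 90), rotate(0, 180)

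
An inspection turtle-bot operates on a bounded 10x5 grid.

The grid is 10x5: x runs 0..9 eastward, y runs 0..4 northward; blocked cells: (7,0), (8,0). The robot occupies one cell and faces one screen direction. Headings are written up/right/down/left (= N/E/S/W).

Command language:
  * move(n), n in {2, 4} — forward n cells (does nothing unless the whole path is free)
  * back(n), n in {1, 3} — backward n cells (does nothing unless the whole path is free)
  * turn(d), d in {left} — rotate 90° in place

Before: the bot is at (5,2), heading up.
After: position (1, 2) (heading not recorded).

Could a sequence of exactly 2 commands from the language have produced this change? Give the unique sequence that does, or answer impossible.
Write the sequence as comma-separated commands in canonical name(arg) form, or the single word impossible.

turn(left), move(4)

key: order matters: swapping turn(left) and move(4) lands elsewhere
begin: at (5,2), heading up
t=1 turn(left) ⇒ at (5,2), heading left
t=2 move(4) ⇒ at (1,2), heading left
no rival 2-sequence matches.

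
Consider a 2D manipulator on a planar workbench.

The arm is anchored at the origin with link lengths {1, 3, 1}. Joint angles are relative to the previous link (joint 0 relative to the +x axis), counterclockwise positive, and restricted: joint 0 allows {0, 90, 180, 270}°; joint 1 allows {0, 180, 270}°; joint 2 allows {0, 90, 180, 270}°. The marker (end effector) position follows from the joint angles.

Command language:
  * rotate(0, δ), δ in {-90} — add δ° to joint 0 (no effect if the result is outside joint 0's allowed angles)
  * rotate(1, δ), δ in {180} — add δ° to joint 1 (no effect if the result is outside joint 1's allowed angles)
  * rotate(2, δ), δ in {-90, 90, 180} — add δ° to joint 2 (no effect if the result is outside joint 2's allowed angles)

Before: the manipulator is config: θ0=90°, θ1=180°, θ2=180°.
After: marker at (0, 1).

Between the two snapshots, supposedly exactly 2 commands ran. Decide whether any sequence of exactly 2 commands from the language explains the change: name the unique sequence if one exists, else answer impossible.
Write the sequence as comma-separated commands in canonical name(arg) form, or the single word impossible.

initial: config: θ0=90°, θ1=180°, θ2=180°
[1] after rotate(0, -90): config: θ0=0°, θ1=180°, θ2=180°
[2] after rotate(0, -90): config: θ0=270°, θ1=180°, θ2=180°
all 25 alternatives checked — unique.

rotate(0, -90), rotate(0, -90)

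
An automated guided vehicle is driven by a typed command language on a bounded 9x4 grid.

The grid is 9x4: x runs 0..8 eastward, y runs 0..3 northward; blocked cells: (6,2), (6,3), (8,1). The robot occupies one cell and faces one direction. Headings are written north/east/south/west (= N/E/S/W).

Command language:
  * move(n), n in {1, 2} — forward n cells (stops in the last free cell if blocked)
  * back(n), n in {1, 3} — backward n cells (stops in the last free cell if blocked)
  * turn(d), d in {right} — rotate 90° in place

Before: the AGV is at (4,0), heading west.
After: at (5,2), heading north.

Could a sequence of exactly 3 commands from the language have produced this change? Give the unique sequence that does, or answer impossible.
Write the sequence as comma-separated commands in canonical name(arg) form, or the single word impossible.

back(1), turn(right), move(2)

key: position moved to (5,2) AND the heading swung to N — translation plus rotation needed
initial: at (4,0), heading west
1. back(1) → at (5,0), heading west
2. turn(right) → at (5,0), heading north
3. move(2) → at (5,2), heading north
all 125 alternatives checked — unique.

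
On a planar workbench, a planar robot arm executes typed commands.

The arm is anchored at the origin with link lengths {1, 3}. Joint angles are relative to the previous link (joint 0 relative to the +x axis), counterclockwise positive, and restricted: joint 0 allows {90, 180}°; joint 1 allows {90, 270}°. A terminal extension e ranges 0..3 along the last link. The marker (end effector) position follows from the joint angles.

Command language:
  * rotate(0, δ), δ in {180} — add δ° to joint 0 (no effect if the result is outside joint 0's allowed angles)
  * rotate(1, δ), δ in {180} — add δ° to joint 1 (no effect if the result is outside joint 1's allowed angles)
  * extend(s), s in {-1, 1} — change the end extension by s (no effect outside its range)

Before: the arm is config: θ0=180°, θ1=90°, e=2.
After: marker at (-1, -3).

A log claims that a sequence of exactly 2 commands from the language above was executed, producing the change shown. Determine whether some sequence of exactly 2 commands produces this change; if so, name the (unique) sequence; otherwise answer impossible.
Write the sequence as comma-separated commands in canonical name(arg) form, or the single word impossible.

start: config: θ0=180°, θ1=90°, e=2
t=1 extend(-1) ⇒ config: θ0=180°, θ1=90°, e=1
t=2 extend(-1) ⇒ config: θ0=180°, θ1=90°, e=0
no rival 2-sequence matches.

extend(-1), extend(-1)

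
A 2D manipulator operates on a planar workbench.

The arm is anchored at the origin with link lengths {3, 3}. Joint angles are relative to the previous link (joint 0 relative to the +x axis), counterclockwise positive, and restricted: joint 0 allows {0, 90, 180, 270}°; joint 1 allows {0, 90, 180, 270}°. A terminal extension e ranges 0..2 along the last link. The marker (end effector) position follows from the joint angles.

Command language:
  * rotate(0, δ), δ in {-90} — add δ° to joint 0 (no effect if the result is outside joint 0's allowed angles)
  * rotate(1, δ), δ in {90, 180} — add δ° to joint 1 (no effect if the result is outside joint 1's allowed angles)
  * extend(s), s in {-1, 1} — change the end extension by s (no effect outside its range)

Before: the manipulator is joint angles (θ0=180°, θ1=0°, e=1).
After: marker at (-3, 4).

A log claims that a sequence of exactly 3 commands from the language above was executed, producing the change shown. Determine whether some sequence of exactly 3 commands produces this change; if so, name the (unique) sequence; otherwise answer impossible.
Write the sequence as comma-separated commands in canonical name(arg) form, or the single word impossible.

rotate(1, 90), rotate(1, 90), rotate(1, 90)

from: joint angles (θ0=180°, θ1=0°, e=1)
step 1 (rotate(1, 90)): joint angles (θ0=180°, θ1=90°, e=1)
step 2 (rotate(1, 90)): joint angles (θ0=180°, θ1=180°, e=1)
step 3 (rotate(1, 90)): joint angles (θ0=180°, θ1=270°, e=1)
no other 3-command option fits: unique.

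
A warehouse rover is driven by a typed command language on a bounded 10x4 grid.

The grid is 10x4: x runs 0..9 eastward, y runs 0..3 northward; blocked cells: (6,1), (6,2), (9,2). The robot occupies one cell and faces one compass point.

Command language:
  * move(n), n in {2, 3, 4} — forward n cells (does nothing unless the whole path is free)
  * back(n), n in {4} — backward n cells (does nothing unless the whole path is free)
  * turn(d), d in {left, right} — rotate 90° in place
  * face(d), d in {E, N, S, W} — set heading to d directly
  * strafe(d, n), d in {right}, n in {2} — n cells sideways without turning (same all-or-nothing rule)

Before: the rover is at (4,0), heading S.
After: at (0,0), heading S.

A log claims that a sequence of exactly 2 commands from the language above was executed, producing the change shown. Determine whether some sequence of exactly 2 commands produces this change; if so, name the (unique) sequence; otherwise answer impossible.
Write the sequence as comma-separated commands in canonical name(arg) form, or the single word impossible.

strafe(right, 2), strafe(right, 2)

key: still facing S at the end — nothing in the sequence rotates
begin: at (4,0), heading S
t=1 strafe(right, 2) ⇒ at (2,0), heading S
t=2 strafe(right, 2) ⇒ at (0,0), heading S
no other 2-command option fits: unique.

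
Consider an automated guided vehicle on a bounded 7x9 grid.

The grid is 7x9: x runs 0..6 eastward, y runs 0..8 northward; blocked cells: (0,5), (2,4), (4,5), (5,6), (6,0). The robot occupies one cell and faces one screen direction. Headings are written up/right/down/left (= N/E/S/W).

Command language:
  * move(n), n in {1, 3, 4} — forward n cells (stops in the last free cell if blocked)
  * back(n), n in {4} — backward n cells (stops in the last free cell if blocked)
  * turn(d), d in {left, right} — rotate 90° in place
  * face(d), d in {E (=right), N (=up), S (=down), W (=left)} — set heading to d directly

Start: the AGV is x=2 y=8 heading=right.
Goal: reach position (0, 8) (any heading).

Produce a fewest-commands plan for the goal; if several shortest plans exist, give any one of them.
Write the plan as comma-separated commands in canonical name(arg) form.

t0: x=2 y=8 heading=right
step 1 (back(4)): x=0 y=8 heading=right
minimal: 1 command(s), checked below 1.

back(4)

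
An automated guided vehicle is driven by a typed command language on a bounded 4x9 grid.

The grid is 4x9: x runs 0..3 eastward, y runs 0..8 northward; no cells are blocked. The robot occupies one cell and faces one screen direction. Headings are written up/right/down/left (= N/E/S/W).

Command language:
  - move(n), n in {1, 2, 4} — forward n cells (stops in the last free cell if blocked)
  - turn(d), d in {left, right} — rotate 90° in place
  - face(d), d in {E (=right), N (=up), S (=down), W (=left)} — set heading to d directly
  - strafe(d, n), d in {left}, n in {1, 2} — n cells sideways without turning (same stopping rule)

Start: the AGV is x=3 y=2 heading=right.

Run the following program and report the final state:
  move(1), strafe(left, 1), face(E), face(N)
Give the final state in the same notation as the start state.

initial: x=3 y=2 heading=right
t=1 move(1) ⇒ x=3 y=2 heading=right
t=2 strafe(left, 1) ⇒ x=3 y=3 heading=right
t=3 face(E) ⇒ x=3 y=3 heading=right
t=4 face(N) ⇒ x=3 y=3 heading=up

x=3 y=3 heading=up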